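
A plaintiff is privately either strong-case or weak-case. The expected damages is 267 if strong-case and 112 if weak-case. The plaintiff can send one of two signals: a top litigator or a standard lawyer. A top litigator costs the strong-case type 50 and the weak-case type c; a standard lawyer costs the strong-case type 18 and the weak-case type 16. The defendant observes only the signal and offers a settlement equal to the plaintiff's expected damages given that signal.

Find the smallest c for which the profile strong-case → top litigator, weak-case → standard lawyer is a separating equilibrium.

171

Under separation: top litigator → strong-case (pays 267); standard lawyer → weak-case (pays 112).
Strong-case: 267 − 50 = 217 ≥ 112 − 18 = 94. Holds regardless of c. ✓
Weak-case: 112 − 16 ≥ 267 − c, so c ≥ 267 − 96 = 171.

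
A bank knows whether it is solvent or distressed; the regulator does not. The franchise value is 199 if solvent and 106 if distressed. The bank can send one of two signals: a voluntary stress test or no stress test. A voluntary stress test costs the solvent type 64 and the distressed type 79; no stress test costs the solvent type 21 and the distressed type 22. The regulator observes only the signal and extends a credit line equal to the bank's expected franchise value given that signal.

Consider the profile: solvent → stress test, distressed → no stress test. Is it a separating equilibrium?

If types separate, stress test earns payment 199 and no stress test earns 106.
Solvent: stress test gives 199 − 64 = 135; no stress test gives 106 − 21 = 85. No deviation. ✓
Distressed: no stress test gives 106 − 22 = 84; stress test gives 199 − 79 = 120. Would deviate. ✗

No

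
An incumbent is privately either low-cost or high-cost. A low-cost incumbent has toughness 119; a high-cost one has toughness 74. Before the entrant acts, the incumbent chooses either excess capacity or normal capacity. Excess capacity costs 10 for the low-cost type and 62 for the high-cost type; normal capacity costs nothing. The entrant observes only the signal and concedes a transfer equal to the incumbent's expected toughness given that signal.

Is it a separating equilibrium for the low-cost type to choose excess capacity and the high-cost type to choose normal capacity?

Under separation the entrant infers type exactly: excess capacity → low-cost (pays 119), normal capacity → high-cost (pays 74).
Low-cost: excess capacity gives 119 − 10 = 109; normal capacity gives 74 − 0 = 74. No deviation. ✓
High-cost: normal capacity gives 74 − 0 = 74; excess capacity gives 119 − 62 = 57. No deviation. ✓
Both incentive constraints hold.

Yes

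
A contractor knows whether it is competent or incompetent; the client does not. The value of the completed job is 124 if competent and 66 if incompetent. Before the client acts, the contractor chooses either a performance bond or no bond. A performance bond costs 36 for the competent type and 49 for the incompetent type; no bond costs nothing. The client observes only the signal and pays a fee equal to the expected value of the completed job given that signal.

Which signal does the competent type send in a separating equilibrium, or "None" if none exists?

Try competent → bond, incompetent → no bond:
  If types separate, bond earns payment 124 and no bond earns 66.
  Competent: bond gives 124 − 36 = 88; no bond gives 66 − 0 = 66. No deviation. ✓
  Incompetent: no bond gives 66 − 0 = 66; bond gives 124 − 49 = 75. Would deviate. ✗
Try competent → no bond, incompetent → bond:
  If types separate, no bond earns payment 124 and bond earns 66.
  Competent: no bond gives 124 − 0 = 124; bond gives 66 − 36 = 30. No deviation. ✓
  Incompetent: bond gives 66 − 49 = 17; no bond gives 124 − 0 = 124. Would deviate. ✗
Neither assignment is incentive-compatible.

None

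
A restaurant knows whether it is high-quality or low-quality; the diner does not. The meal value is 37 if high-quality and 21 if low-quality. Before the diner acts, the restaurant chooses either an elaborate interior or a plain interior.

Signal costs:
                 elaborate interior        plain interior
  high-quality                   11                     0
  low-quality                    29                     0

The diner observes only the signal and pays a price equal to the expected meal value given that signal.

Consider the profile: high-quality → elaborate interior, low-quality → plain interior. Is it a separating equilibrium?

Yes

If types separate, elaborate interior earns payment 37 and plain interior earns 21.
High-quality: elaborate interior gives 37 − 11 = 26; plain interior gives 21 − 0 = 21. No deviation. ✓
Low-quality: plain interior gives 21 − 0 = 21; elaborate interior gives 37 − 29 = 8. No deviation. ✓
Both incentive constraints hold.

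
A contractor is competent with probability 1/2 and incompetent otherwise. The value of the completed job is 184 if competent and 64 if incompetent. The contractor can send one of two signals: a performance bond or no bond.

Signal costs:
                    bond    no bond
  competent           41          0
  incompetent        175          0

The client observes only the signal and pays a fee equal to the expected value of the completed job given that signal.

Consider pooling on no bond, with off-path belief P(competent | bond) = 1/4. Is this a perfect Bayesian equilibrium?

Yes

At the pooled signal (no bond) the client holds the prior 1/2 and pays 1/2·184 + 1/2·64 = 124. Off-path (bond) belief 1/4 gives 1/4·184 + 3/4·64 = 94.
Competent: no bond gives 124 − 0 = 124; bond gives 94 − 41 = 53. Stays. ✓
Incompetent: no bond gives 124 − 0 = 124; bond gives 94 − 175 = -81. Stays. ✓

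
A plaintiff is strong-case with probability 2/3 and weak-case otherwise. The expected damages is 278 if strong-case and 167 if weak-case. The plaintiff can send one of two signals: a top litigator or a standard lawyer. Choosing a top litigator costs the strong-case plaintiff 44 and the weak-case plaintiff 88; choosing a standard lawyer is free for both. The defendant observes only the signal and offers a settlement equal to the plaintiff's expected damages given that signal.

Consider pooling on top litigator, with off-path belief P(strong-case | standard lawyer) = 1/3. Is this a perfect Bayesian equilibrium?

No

At the pooled signal (top litigator) the defendant holds the prior 2/3 and pays 2/3·278 + 1/3·167 = 241. Off-path (standard lawyer) belief 1/3 gives 1/3·278 + 2/3·167 = 204.
Strong-case: top litigator gives 241 − 44 = 197; standard lawyer gives 204 − 0 = 204. Deviates. ✗
Weak-case: top litigator gives 241 − 88 = 153; standard lawyer gives 204 − 0 = 204. Deviates. ✗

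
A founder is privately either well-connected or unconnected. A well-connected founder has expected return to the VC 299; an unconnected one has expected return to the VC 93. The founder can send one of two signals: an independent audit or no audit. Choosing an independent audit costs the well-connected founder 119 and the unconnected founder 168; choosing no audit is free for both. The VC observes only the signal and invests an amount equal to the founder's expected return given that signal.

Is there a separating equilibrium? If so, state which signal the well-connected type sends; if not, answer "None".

None

Try well-connected → audit, unconnected → no audit:
  Under separation the VC infers type exactly: audit → well-connected (pays 299), no audit → unconnected (pays 93).
  Well-connected: audit gives 299 − 119 = 180; no audit gives 93 − 0 = 93. No deviation. ✓
  Unconnected: no audit gives 93 − 0 = 93; audit gives 299 − 168 = 131. Would deviate. ✗
Try well-connected → no audit, unconnected → audit:
  Under separation the VC infers type exactly: no audit → well-connected (pays 299), audit → unconnected (pays 93).
  Well-connected: no audit gives 299 − 0 = 299; audit gives 93 − 119 = -26. No deviation. ✓
  Unconnected: audit gives 93 − 168 = -75; no audit gives 299 − 0 = 299. Would deviate. ✗
Neither assignment is incentive-compatible.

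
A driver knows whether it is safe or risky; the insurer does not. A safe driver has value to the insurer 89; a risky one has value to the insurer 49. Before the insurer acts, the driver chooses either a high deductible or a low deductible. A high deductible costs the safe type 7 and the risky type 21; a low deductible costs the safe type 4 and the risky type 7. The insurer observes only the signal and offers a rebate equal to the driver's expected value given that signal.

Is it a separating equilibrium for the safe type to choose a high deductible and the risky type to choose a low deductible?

If types separate, high deductible earns payment 89 and low deductible earns 49.
Safe: high deductible gives 89 − 7 = 82; low deductible gives 49 − 4 = 45. No deviation. ✓
Risky: low deductible gives 49 − 7 = 42; high deductible gives 89 − 21 = 68. Would deviate. ✗

No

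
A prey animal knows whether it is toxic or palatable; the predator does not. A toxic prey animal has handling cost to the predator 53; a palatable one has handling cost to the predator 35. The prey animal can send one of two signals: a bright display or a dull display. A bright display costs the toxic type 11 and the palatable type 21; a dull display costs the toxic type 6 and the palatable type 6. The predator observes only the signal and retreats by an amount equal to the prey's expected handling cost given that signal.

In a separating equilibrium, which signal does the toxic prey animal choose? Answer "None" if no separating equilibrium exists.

None

Try toxic → bright display, palatable → dull display:
  If types separate, bright display earns payment 53 and dull display earns 35.
  Toxic: bright display gives 53 − 11 = 42; dull display gives 35 − 6 = 29. No deviation. ✓
  Palatable: dull display gives 35 − 6 = 29; bright display gives 53 − 21 = 32. Would deviate. ✗
Try toxic → dull display, palatable → bright display:
  If types separate, dull display earns payment 53 and bright display earns 35.
  Toxic: dull display gives 53 − 6 = 47; bright display gives 35 − 11 = 24. No deviation. ✓
  Palatable: bright display gives 35 − 21 = 14; dull display gives 53 − 6 = 47. Would deviate. ✗
Neither assignment is incentive-compatible.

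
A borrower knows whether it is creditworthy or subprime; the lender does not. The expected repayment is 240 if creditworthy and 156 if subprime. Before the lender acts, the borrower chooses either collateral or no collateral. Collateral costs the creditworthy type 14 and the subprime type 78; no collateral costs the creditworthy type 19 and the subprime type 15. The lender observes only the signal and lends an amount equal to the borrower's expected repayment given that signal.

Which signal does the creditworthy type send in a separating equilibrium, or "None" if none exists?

None

Try creditworthy → collateral, subprime → no collateral:
  If types separate, collateral earns payment 240 and no collateral earns 156.
  Creditworthy: collateral gives 240 − 14 = 226; no collateral gives 156 − 19 = 137. No deviation. ✓
  Subprime: no collateral gives 156 − 15 = 141; collateral gives 240 − 78 = 162. Would deviate. ✗
Try creditworthy → no collateral, subprime → collateral:
  If types separate, no collateral earns payment 240 and collateral earns 156.
  Creditworthy: no collateral gives 240 − 19 = 221; collateral gives 156 − 14 = 142. No deviation. ✓
  Subprime: collateral gives 156 − 78 = 78; no collateral gives 240 − 15 = 225. Would deviate. ✗
Neither assignment is incentive-compatible.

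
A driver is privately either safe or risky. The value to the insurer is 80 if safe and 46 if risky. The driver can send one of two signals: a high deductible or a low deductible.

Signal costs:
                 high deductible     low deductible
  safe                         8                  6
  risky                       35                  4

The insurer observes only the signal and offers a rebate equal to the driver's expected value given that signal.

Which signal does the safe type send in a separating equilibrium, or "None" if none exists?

Try safe → high deductible, risky → low deductible:
  If types separate, high deductible earns payment 80 and low deductible earns 46.
  Safe: high deductible gives 80 − 8 = 72; low deductible gives 46 − 6 = 40. No deviation. ✓
  Risky: low deductible gives 46 − 4 = 42; high deductible gives 80 − 35 = 45. Would deviate. ✗
Try safe → low deductible, risky → high deductible:
  If types separate, low deductible earns payment 80 and high deductible earns 46.
  Safe: low deductible gives 80 − 6 = 74; high deductible gives 46 − 8 = 38. No deviation. ✓
  Risky: high deductible gives 46 − 35 = 11; low deductible gives 80 − 4 = 76. Would deviate. ✗
Neither assignment is incentive-compatible.

None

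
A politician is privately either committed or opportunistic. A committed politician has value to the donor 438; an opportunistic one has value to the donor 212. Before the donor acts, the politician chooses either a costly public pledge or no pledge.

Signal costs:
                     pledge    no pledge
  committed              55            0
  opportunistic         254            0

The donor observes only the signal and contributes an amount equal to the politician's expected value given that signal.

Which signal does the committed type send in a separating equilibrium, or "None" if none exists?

Try committed → pledge, opportunistic → no pledge:
  If types separate, pledge earns payment 438 and no pledge earns 212.
  Committed: pledge gives 438 − 55 = 383; no pledge gives 212 − 0 = 212. No deviation. ✓
  Opportunistic: no pledge gives 212 − 0 = 212; pledge gives 438 − 254 = 184. No deviation. ✓
Both hold — the committed type sends pledge.

pledge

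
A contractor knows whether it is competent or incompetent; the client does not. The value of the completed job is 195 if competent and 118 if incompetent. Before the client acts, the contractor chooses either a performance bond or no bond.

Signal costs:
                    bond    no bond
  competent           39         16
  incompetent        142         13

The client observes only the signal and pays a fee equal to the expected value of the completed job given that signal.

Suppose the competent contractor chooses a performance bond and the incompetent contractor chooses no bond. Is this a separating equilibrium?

Yes

If types separate, bond earns payment 195 and no bond earns 118.
Competent: bond gives 195 − 39 = 156; no bond gives 118 − 16 = 102. No deviation. ✓
Incompetent: no bond gives 118 − 13 = 105; bond gives 195 − 142 = 53. No deviation. ✓
Neither type gains from mimicking the other.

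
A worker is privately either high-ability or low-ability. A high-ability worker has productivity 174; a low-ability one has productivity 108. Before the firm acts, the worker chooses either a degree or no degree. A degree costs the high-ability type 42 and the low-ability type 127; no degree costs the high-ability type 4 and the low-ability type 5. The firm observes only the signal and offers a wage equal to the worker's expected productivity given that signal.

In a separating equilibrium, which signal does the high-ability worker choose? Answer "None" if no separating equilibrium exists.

degree

Try high-ability → degree, low-ability → no degree:
  If types separate, degree earns payment 174 and no degree earns 108.
  High-ability: degree gives 174 − 42 = 132; no degree gives 108 − 4 = 104. No deviation. ✓
  Low-ability: no degree gives 108 − 5 = 103; degree gives 174 − 127 = 47. No deviation. ✓
Both hold — the high-ability type sends degree.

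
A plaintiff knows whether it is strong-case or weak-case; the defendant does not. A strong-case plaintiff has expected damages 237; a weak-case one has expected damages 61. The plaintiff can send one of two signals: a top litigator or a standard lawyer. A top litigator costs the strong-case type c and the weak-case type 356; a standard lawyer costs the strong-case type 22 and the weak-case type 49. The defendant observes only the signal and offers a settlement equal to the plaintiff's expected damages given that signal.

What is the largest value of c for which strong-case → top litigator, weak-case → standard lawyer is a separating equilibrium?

198

Under separation: top litigator → strong-case (pays 237); standard lawyer → weak-case (pays 61).
Weak-case: 61 − 49 = 12 ≥ 237 − 356 = -119. Holds regardless of c. ✓
Strong-case: 237 − c ≥ 61 − 22, so c ≤ 237 − 39 = 198.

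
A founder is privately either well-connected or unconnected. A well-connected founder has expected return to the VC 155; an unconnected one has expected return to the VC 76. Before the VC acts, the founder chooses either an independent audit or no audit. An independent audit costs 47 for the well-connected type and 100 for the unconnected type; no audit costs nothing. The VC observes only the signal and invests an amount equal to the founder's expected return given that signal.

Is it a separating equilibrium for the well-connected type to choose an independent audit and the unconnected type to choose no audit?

If types separate, audit earns payment 155 and no audit earns 76.
Well-connected: audit gives 155 − 47 = 108; no audit gives 76 − 0 = 76. No deviation. ✓
Unconnected: no audit gives 76 − 0 = 76; audit gives 155 − 100 = 55. No deviation. ✓
Neither type gains from mimicking the other.

Yes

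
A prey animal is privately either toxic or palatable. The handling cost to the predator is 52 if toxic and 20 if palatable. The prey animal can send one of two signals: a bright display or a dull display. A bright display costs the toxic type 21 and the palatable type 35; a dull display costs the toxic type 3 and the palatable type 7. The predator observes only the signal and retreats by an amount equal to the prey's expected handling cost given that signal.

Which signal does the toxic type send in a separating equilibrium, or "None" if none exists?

Try toxic → bright display, palatable → dull display:
  Under separation the predator infers type exactly: bright display → toxic (pays 52), dull display → palatable (pays 20).
  Toxic: bright display gives 52 − 21 = 31; dull display gives 20 − 3 = 17. No deviation. ✓
  Palatable: dull display gives 20 − 7 = 13; bright display gives 52 − 35 = 17. Would deviate. ✗
Try toxic → dull display, palatable → bright display:
  Under separation the predator infers type exactly: dull display → toxic (pays 52), bright display → palatable (pays 20).
  Toxic: dull display gives 52 − 3 = 49; bright display gives 20 − 21 = -1. No deviation. ✓
  Palatable: bright display gives 20 − 35 = -15; dull display gives 52 − 7 = 45. Would deviate. ✗
Neither assignment is incentive-compatible.

None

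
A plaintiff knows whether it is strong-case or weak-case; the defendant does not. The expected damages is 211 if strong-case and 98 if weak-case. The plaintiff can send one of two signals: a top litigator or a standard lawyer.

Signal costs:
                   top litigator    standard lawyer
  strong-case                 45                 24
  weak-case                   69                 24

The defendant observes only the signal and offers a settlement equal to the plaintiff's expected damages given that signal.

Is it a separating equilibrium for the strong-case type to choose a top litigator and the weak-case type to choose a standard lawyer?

No

If types separate, top litigator earns payment 211 and standard lawyer earns 98.
Strong-case: top litigator gives 211 − 45 = 166; standard lawyer gives 98 − 24 = 74. No deviation. ✓
Weak-case: standard lawyer gives 98 − 24 = 74; top litigator gives 211 − 69 = 142. Would deviate. ✗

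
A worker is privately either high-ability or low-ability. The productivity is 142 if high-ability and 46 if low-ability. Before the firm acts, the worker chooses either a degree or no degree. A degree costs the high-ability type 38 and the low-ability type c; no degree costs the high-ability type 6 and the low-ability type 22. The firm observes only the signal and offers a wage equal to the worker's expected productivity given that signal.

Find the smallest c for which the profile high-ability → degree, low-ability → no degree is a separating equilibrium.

Under separation: degree → high-ability (pays 142); no degree → low-ability (pays 46).
High-ability: 142 − 38 = 104 ≥ 46 − 6 = 40. Holds regardless of c. ✓
Low-ability: 46 − 22 ≥ 142 − c, so c ≥ 142 − 24 = 118.

118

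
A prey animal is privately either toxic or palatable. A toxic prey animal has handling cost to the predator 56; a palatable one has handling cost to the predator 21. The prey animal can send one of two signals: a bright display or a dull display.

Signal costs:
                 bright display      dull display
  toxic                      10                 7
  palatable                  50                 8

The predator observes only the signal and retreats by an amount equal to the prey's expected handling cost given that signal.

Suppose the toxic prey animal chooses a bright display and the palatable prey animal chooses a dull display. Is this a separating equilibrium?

If types separate, bright display earns payment 56 and dull display earns 21.
Toxic: bright display gives 56 − 10 = 46; dull display gives 21 − 7 = 14. No deviation. ✓
Palatable: dull display gives 21 − 8 = 13; bright display gives 56 − 50 = 6. No deviation. ✓
Neither type gains from mimicking the other.

Yes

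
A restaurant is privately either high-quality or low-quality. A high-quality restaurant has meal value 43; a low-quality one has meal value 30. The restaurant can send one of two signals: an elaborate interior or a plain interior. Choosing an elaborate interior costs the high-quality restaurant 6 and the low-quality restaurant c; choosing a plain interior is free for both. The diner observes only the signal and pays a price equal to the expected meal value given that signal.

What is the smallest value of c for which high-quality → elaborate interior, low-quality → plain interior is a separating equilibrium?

13

Under separation: elaborate interior → high-quality (pays 43); plain interior → low-quality (pays 30).
High-quality: 43 − 6 = 37 ≥ 30 − 0 = 30. Holds regardless of c. ✓
Low-quality: 30 − 0 ≥ 43 − c, so c ≥ 43 − 30 = 13.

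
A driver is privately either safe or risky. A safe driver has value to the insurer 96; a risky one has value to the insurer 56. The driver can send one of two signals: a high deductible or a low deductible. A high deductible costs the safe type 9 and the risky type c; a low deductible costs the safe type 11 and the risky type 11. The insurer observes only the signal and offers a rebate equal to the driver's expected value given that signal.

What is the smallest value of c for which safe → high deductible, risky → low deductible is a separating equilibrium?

51

Under separation: high deductible → safe (pays 96); low deductible → risky (pays 56).
Safe: 96 − 9 = 87 ≥ 56 − 11 = 45. Holds regardless of c. ✓
Risky: 56 − 11 ≥ 96 − c, so c ≥ 96 − 45 = 51.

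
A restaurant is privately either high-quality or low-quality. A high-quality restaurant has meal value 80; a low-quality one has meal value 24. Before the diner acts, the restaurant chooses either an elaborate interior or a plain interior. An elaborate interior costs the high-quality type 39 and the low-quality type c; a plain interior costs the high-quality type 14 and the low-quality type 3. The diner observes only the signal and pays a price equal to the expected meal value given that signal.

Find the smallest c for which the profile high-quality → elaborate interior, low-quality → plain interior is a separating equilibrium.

Under separation: elaborate interior → high-quality (pays 80); plain interior → low-quality (pays 24).
High-quality: 80 − 39 = 41 ≥ 24 − 14 = 10. Holds regardless of c. ✓
Low-quality: 24 − 3 ≥ 80 − c, so c ≥ 80 − 21 = 59.

59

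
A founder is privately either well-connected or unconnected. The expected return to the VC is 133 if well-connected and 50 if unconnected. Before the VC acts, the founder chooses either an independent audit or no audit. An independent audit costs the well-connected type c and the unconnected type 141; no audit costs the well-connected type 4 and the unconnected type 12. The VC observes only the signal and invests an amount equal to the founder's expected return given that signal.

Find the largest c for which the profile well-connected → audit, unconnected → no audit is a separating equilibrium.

Under separation: audit → well-connected (pays 133); no audit → unconnected (pays 50).
Unconnected: 50 − 12 = 38 ≥ 133 − 141 = -8. Holds regardless of c. ✓
Well-connected: 133 − c ≥ 50 − 4, so c ≤ 133 − 46 = 87.

87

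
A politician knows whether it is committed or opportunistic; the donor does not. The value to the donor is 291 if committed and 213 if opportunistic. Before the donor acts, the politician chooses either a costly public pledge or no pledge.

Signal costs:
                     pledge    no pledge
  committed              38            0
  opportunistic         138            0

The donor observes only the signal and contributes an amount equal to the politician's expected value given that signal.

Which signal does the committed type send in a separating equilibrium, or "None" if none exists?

Try committed → pledge, opportunistic → no pledge:
  Under separation the donor infers type exactly: pledge → committed (pays 291), no pledge → opportunistic (pays 213).
  Committed: pledge gives 291 − 38 = 253; no pledge gives 213 − 0 = 213. No deviation. ✓
  Opportunistic: no pledge gives 213 − 0 = 213; pledge gives 291 − 138 = 153. No deviation. ✓
Both hold — the committed type sends pledge.

pledge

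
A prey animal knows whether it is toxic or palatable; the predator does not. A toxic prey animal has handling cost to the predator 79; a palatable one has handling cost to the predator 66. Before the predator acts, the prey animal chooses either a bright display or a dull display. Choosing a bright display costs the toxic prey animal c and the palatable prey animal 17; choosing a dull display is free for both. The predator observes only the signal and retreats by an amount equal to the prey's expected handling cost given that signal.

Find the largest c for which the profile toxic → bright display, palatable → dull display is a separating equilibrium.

13

Under separation: bright display → toxic (pays 79); dull display → palatable (pays 66).
Palatable: 66 − 0 = 66 ≥ 79 − 17 = 62. Holds regardless of c. ✓
Toxic: 79 − c ≥ 66 − 0, so c ≤ 79 − 66 = 13.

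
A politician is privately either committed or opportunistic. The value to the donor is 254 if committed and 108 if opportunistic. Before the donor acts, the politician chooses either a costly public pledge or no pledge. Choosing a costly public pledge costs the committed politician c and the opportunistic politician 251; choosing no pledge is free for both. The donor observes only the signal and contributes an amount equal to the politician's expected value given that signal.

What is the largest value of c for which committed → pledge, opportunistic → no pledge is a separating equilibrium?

Under separation: pledge → committed (pays 254); no pledge → opportunistic (pays 108).
Opportunistic: 108 − 0 = 108 ≥ 254 − 251 = 3. Holds regardless of c. ✓
Committed: 254 − c ≥ 108 − 0, so c ≤ 254 − 108 = 146.

146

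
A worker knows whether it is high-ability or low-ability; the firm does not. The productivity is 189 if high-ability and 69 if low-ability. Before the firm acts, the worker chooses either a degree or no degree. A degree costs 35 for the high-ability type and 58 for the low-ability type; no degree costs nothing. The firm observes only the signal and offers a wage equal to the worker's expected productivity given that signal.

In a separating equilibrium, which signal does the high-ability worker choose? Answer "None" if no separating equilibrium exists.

Try high-ability → degree, low-ability → no degree:
  Under separation the firm infers type exactly: degree → high-ability (pays 189), no degree → low-ability (pays 69).
  High-ability: degree gives 189 − 35 = 154; no degree gives 69 − 0 = 69. No deviation. ✓
  Low-ability: no degree gives 69 − 0 = 69; degree gives 189 − 58 = 131. Would deviate. ✗
Try high-ability → no degree, low-ability → degree:
  Under separation the firm infers type exactly: no degree → high-ability (pays 189), degree → low-ability (pays 69).
  High-ability: no degree gives 189 − 0 = 189; degree gives 69 − 35 = 34. No deviation. ✓
  Low-ability: degree gives 69 − 58 = 11; no degree gives 189 − 0 = 189. Would deviate. ✗
Neither assignment is incentive-compatible.

None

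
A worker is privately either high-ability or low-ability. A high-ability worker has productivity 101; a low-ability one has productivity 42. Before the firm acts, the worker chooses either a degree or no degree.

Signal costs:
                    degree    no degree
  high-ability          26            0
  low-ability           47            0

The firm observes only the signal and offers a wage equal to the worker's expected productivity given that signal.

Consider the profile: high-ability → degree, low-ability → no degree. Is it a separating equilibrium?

No

If types separate, degree earns payment 101 and no degree earns 42.
High-ability: degree gives 101 − 26 = 75; no degree gives 42 − 0 = 42. No deviation. ✓
Low-ability: no degree gives 42 − 0 = 42; degree gives 101 − 47 = 54. Would deviate. ✗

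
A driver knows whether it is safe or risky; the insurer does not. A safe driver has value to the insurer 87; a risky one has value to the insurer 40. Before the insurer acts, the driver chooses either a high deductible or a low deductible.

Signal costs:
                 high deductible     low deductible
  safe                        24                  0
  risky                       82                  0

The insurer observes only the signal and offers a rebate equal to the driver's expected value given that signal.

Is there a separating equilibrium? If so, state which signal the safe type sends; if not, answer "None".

Try safe → high deductible, risky → low deductible:
  Under separation the insurer infers type exactly: high deductible → safe (pays 87), low deductible → risky (pays 40).
  Safe: high deductible gives 87 − 24 = 63; low deductible gives 40 − 0 = 40. No deviation. ✓
  Risky: low deductible gives 40 − 0 = 40; high deductible gives 87 − 82 = 5. No deviation. ✓
Both hold — the safe type sends high deductible.

high deductible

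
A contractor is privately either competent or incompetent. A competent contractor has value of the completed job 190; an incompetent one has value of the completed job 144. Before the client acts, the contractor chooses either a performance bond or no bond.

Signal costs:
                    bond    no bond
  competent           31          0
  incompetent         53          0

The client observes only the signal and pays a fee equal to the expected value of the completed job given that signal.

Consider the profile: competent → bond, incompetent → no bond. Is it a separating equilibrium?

If types separate, bond earns payment 190 and no bond earns 144.
Competent: bond gives 190 − 31 = 159; no bond gives 144 − 0 = 144. No deviation. ✓
Incompetent: no bond gives 144 − 0 = 144; bond gives 190 − 53 = 137. No deviation. ✓
Both incentive constraints hold.

Yes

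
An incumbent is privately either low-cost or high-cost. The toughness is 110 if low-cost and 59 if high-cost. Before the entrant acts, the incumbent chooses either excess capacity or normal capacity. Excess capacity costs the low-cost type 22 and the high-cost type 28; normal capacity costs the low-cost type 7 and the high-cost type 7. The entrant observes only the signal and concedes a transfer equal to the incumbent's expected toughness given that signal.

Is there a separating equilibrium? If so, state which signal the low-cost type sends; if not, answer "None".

None

Try low-cost → excess capacity, high-cost → normal capacity:
  If types separate, excess capacity earns payment 110 and normal capacity earns 59.
  Low-cost: excess capacity gives 110 − 22 = 88; normal capacity gives 59 − 7 = 52. No deviation. ✓
  High-cost: normal capacity gives 59 − 7 = 52; excess capacity gives 110 − 28 = 82. Would deviate. ✗
Try low-cost → normal capacity, high-cost → excess capacity:
  If types separate, normal capacity earns payment 110 and excess capacity earns 59.
  Low-cost: normal capacity gives 110 − 7 = 103; excess capacity gives 59 − 22 = 37. No deviation. ✓
  High-cost: excess capacity gives 59 − 28 = 31; normal capacity gives 110 − 7 = 103. Would deviate. ✗
Neither assignment is incentive-compatible.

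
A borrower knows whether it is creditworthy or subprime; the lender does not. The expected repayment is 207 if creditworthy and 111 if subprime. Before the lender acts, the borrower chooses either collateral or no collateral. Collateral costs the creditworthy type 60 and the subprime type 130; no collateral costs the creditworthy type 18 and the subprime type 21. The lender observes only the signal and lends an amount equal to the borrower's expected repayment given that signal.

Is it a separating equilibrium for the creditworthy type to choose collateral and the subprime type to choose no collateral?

Yes

Under separation the lender infers type exactly: collateral → creditworthy (pays 207), no collateral → subprime (pays 111).
Creditworthy: collateral gives 207 − 60 = 147; no collateral gives 111 − 18 = 93. No deviation. ✓
Subprime: no collateral gives 111 − 21 = 90; collateral gives 207 − 130 = 77. No deviation. ✓
Neither type gains from mimicking the other.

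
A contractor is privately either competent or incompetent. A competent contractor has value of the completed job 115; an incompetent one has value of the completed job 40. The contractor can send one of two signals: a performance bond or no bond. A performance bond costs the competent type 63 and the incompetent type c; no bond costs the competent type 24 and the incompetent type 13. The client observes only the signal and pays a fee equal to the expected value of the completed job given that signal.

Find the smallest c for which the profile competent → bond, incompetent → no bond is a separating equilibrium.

88

Under separation: bond → competent (pays 115); no bond → incompetent (pays 40).
Competent: 115 − 63 = 52 ≥ 40 − 24 = 16. Holds regardless of c. ✓
Incompetent: 40 − 13 ≥ 115 − c, so c ≥ 115 − 27 = 88.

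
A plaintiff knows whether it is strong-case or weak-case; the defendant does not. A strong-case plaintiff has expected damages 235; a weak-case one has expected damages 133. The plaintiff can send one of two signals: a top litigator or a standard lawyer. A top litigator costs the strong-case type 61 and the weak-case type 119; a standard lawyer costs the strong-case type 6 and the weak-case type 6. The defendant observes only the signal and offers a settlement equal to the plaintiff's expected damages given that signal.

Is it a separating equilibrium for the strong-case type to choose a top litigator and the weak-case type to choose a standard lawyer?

Yes

If types separate, top litigator earns payment 235 and standard lawyer earns 133.
Strong-case: top litigator gives 235 − 61 = 174; standard lawyer gives 133 − 6 = 127. No deviation. ✓
Weak-case: standard lawyer gives 133 − 6 = 127; top litigator gives 235 − 119 = 116. No deviation. ✓
Neither type gains from mimicking the other.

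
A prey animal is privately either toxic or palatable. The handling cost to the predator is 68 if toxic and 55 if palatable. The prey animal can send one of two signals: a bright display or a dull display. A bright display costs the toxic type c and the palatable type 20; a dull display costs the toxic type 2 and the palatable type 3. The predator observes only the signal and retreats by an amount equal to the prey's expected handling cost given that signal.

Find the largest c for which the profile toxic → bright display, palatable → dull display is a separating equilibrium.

Under separation: bright display → toxic (pays 68); dull display → palatable (pays 55).
Palatable: 55 − 3 = 52 ≥ 68 − 20 = 48. Holds regardless of c. ✓
Toxic: 68 − c ≥ 55 − 2, so c ≤ 68 − 53 = 15.

15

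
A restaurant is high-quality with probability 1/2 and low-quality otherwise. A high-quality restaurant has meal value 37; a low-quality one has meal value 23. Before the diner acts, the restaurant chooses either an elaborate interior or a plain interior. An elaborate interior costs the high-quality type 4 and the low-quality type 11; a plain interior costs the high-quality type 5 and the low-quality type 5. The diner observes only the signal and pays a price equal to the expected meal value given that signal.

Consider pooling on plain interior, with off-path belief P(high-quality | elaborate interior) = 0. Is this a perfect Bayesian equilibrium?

Yes

At the pooled signal (plain interior) the diner holds the prior 1/2 and pays 1/2·37 + 1/2·23 = 30. Off-path (elaborate interior) belief 0 gives 0·37 + 1·23 = 23.
High-quality: plain interior gives 30 − 5 = 25; elaborate interior gives 23 − 4 = 19. Stays. ✓
Low-quality: plain interior gives 30 − 5 = 25; elaborate interior gives 23 − 11 = 12. Stays. ✓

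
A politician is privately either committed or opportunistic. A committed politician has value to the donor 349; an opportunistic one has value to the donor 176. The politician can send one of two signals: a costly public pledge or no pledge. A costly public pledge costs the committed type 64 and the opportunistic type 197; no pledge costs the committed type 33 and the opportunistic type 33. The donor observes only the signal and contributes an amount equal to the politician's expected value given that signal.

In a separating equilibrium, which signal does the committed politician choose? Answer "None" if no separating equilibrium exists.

None

Try committed → pledge, opportunistic → no pledge:
  Under separation the donor infers type exactly: pledge → committed (pays 349), no pledge → opportunistic (pays 176).
  Committed: pledge gives 349 − 64 = 285; no pledge gives 176 − 33 = 143. No deviation. ✓
  Opportunistic: no pledge gives 176 − 33 = 143; pledge gives 349 − 197 = 152. Would deviate. ✗
Try committed → no pledge, opportunistic → pledge:
  Under separation the donor infers type exactly: no pledge → committed (pays 349), pledge → opportunistic (pays 176).
  Committed: no pledge gives 349 − 33 = 316; pledge gives 176 − 64 = 112. No deviation. ✓
  Opportunistic: pledge gives 176 − 197 = -21; no pledge gives 349 − 33 = 316. Would deviate. ✗
Neither assignment is incentive-compatible.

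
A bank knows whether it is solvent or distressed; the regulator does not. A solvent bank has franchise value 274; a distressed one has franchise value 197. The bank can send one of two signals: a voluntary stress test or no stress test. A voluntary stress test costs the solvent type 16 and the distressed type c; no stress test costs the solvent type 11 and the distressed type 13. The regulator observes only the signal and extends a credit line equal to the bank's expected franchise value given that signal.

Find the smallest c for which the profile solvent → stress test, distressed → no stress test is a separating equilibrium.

Under separation: stress test → solvent (pays 274); no stress test → distressed (pays 197).
Solvent: 274 − 16 = 258 ≥ 197 − 11 = 186. Holds regardless of c. ✓
Distressed: 197 − 13 ≥ 274 − c, so c ≥ 274 − 184 = 90.

90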